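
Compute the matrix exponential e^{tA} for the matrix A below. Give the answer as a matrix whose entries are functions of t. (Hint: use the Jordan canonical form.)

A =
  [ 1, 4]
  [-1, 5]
e^{tA} =
  [-2*t*exp(3*t) + exp(3*t), 4*t*exp(3*t)]
  [-t*exp(3*t), 2*t*exp(3*t) + exp(3*t)]

Strategy: write A = P · J · P⁻¹ where J is a Jordan canonical form, so e^{tA} = P · e^{tJ} · P⁻¹, and e^{tJ} can be computed block-by-block.

A has Jordan form
J =
  [3, 1]
  [0, 3]
(up to reordering of blocks).

Per-block formulas:
  For a 2×2 Jordan block J_2(3): exp(t · J_2(3)) = e^(3t)·(I + t·N), where N is the 2×2 nilpotent shift.

After assembling e^{tJ} and conjugating by P, we get:

e^{tA} =
  [-2*t*exp(3*t) + exp(3*t), 4*t*exp(3*t)]
  [-t*exp(3*t), 2*t*exp(3*t) + exp(3*t)]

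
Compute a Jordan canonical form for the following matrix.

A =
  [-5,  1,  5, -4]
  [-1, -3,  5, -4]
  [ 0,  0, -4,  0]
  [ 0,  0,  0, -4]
J_2(-4) ⊕ J_1(-4) ⊕ J_1(-4)

The characteristic polynomial is
  det(x·I − A) = x^4 + 16*x^3 + 96*x^2 + 256*x + 256 = (x + 4)^4

Eigenvalues and multiplicities (the geometric multiplicity of λ is n − rank(A − λI), which equals the number of Jordan blocks for λ):
  λ = -4: algebraic multiplicity = 4, geometric multiplicity = 3

Determining the block sizes for each eigenvalue:
  λ = -4: 3 blocks summing to 4 forces exactly one block of size 2 and the rest size 1 → block sizes [2, 1, 1]

Assembling the blocks gives a Jordan form
J =
  [-4,  1,  0,  0]
  [ 0, -4,  0,  0]
  [ 0,  0, -4,  0]
  [ 0,  0,  0, -4]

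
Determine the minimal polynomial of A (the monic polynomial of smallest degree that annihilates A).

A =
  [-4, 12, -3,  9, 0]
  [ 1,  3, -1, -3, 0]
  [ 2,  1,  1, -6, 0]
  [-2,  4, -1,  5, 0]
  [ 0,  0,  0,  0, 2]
x^4 - 5*x^3 + 6*x^2 + 4*x - 8

The characteristic polynomial is χ_A(x) = (x - 2)^4*(x + 1), so the eigenvalues are known. The minimal polynomial is
  m_A(x) = Π_λ (x − λ)^{k_λ}
where k_λ is the size of the *largest* Jordan block for λ (equivalently, the smallest k with (A − λI)^k v = 0 for every generalised eigenvector v of λ).

  λ = -1: largest Jordan block has size 1, contributing (x + 1)
  λ = 2: largest Jordan block has size 3, contributing (x − 2)^3

So m_A(x) = (x - 2)^3*(x + 1) = x^4 - 5*x^3 + 6*x^2 + 4*x - 8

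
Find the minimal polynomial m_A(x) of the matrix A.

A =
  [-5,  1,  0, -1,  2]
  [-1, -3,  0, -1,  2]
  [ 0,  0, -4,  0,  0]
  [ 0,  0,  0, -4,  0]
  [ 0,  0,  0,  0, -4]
x^2 + 8*x + 16

The characteristic polynomial is χ_A(x) = (x + 4)^5, so the eigenvalues are known. The minimal polynomial is
  m_A(x) = Π_λ (x − λ)^{k_λ}
where k_λ is the size of the *largest* Jordan block for λ (equivalently, the smallest k with (A − λI)^k v = 0 for every generalised eigenvector v of λ).

  λ = -4: largest Jordan block has size 2, contributing (x + 4)^2

So m_A(x) = (x + 4)^2 = x^2 + 8*x + 16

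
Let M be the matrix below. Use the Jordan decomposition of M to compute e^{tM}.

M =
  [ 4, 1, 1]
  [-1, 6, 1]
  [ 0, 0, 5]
e^{tM} =
  [-t*exp(5*t) + exp(5*t), t*exp(5*t), t*exp(5*t)]
  [-t*exp(5*t), t*exp(5*t) + exp(5*t), t*exp(5*t)]
  [0, 0, exp(5*t)]

Strategy: write M = P · J · P⁻¹ where J is a Jordan canonical form, so e^{tM} = P · e^{tJ} · P⁻¹, and e^{tJ} can be computed block-by-block.

M has Jordan form
J =
  [5, 1, 0]
  [0, 5, 0]
  [0, 0, 5]
(up to reordering of blocks).

Per-block formulas:
  For a 1×1 block at λ = 5: exp(t · [5]) = [e^(5t)].
  For a 2×2 Jordan block J_2(5): exp(t · J_2(5)) = e^(5t)·(I + t·N), where N is the 2×2 nilpotent shift.

After assembling e^{tJ} and conjugating by P, we get:

e^{tM} =
  [-t*exp(5*t) + exp(5*t), t*exp(5*t), t*exp(5*t)]
  [-t*exp(5*t), t*exp(5*t) + exp(5*t), t*exp(5*t)]
  [0, 0, exp(5*t)]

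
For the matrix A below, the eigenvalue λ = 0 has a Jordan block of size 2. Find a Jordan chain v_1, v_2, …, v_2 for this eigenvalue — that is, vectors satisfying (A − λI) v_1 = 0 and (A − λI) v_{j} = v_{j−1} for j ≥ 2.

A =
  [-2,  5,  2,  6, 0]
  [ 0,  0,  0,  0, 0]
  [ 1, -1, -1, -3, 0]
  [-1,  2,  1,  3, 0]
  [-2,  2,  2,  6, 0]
A Jordan chain for λ = 0 of length 2:
v_1 = (-2, 0, 1, -1, -2)ᵀ
v_2 = (1, 0, 0, 0, 0)ᵀ

Let N = A − (0)·I. We want v_2 with N^2 v_2 = 0 but N^1 v_2 ≠ 0; then v_{j-1} := N · v_j for j = 2, …, 2.

Pick v_2 = (1, 0, 0, 0, 0)ᵀ.
Then v_1 = N · v_2 = (-2, 0, 1, -1, -2)ᵀ.

Sanity check: (A − (0)·I) v_1 = (0, 0, 0, 0, 0)ᵀ = 0. ✓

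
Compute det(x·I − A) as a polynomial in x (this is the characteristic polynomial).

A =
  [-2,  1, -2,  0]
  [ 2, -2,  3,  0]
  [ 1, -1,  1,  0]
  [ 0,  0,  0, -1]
x^4 + 4*x^3 + 6*x^2 + 4*x + 1

Expanding det(x·I − A) (e.g. by cofactor expansion or by noting that A is similar to its Jordan form J, which has the same characteristic polynomial as A) gives
  χ_A(x) = x^4 + 4*x^3 + 6*x^2 + 4*x + 1
which factors as (x + 1)^4. The eigenvalues (with algebraic multiplicities) are λ = -1 with multiplicity 4.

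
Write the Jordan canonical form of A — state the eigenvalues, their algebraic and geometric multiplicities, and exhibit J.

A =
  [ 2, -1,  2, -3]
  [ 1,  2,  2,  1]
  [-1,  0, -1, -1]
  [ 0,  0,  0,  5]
J_3(1) ⊕ J_1(5)

The characteristic polynomial is
  det(x·I − A) = x^4 - 8*x^3 + 18*x^2 - 16*x + 5 = (x - 5)*(x - 1)^3

Eigenvalues and multiplicities (the geometric multiplicity of λ is n − rank(A − λI), which equals the number of Jordan blocks for λ):
  λ = 1: algebraic multiplicity = 3, geometric multiplicity = 1
  λ = 5: algebraic multiplicity = 1, geometric multiplicity = 1

Determining the block sizes for each eigenvalue:
  λ = 1: one block (gm = 1), so the single block has size am = 3 → block sizes [3]
  λ = 5: one block (gm = 1), so the single block has size am = 1 → block sizes [1]

Assembling the blocks gives a Jordan form
J =
  [1, 1, 0, 0]
  [0, 1, 1, 0]
  [0, 0, 1, 0]
  [0, 0, 0, 5]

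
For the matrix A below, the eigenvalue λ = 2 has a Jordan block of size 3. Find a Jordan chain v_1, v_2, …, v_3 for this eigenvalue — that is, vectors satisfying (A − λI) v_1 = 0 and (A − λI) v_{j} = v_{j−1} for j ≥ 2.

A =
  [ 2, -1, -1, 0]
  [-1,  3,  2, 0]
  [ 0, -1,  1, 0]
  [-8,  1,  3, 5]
A Jordan chain for λ = 2 of length 3:
v_1 = (1, -1, 1, 2)ᵀ
v_2 = (-3, 2, -3, -5)ᵀ
v_3 = (1, 3, 0, 0)ᵀ

Let N = A − (2)·I. We want v_3 with N^3 v_3 = 0 but N^2 v_3 ≠ 0; then v_{j-1} := N · v_j for j = 3, …, 2.

Pick v_3 = (1, 3, 0, 0)ᵀ.
Then v_2 = N · v_3 = (-3, 2, -3, -5)ᵀ.
Then v_1 = N · v_2 = (1, -1, 1, 2)ᵀ.

Sanity check: (A − (2)·I) v_1 = (0, 0, 0, 0)ᵀ = 0. ✓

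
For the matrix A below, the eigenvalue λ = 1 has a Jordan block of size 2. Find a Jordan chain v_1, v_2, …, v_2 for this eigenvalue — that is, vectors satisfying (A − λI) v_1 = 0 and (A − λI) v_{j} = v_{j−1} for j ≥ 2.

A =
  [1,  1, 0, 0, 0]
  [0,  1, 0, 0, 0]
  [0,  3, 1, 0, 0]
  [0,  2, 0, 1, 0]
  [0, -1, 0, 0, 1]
A Jordan chain for λ = 1 of length 2:
v_1 = (1, 0, 3, 2, -1)ᵀ
v_2 = (0, 1, 0, 0, 0)ᵀ

Let N = A − (1)·I. We want v_2 with N^2 v_2 = 0 but N^1 v_2 ≠ 0; then v_{j-1} := N · v_j for j = 2, …, 2.

Pick v_2 = (0, 1, 0, 0, 0)ᵀ.
Then v_1 = N · v_2 = (1, 0, 3, 2, -1)ᵀ.

Sanity check: (A − (1)·I) v_1 = (0, 0, 0, 0, 0)ᵀ = 0. ✓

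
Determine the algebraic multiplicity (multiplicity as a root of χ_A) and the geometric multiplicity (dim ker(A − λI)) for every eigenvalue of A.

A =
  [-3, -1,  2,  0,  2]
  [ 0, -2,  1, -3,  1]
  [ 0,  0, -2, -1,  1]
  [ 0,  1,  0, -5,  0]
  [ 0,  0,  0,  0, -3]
λ = -3: alg = 5, geom = 3

Step 1 — factor the characteristic polynomial to read off the algebraic multiplicities:
  χ_A(x) = (x + 3)^5

Step 2 — compute geometric multiplicities via the rank-nullity identity g(λ) = n − rank(A − λI):
  rank(A − (-3)·I) = 2, so dim ker(A − (-3)·I) = n − 2 = 3

Summary:
  λ = -3: algebraic multiplicity = 5, geometric multiplicity = 3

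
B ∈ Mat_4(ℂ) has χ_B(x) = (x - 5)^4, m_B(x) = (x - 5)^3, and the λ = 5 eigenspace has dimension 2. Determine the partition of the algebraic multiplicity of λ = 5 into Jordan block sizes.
Block sizes for λ = 5: [3, 1]

Step 1 — from the characteristic polynomial, algebraic multiplicity of λ = 5 is 4. From dim ker(B − (5)·I) = 2, there are exactly 2 Jordan blocks for λ = 5.
Step 2 — from the minimal polynomial, the factor (x − 5)^3 tells us the largest block for λ = 5 has size 3.
Step 3 — with total size 4, 2 blocks, and largest block 3, the block sizes (in nonincreasing order) are [3, 1].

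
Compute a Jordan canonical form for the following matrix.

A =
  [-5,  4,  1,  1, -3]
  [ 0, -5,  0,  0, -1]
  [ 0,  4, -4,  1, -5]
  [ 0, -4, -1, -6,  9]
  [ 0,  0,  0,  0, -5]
J_2(-5) ⊕ J_2(-5) ⊕ J_1(-5)

The characteristic polynomial is
  det(x·I − A) = x^5 + 25*x^4 + 250*x^3 + 1250*x^2 + 3125*x + 3125 = (x + 5)^5

Eigenvalues and multiplicities (the geometric multiplicity of λ is n − rank(A − λI), which equals the number of Jordan blocks for λ):
  λ = -5: algebraic multiplicity = 5, geometric multiplicity = 3

Determining the block sizes for each eigenvalue:
  λ = -5: with am = 5 and gm = 3, the partition is not yet determined (e.g. several partitions of 5 into 3 parts exist). Let N = A − (-5)·I. Computing rank(N^1) = 2, rank(N^2) = 0; the number of blocks of size ≥ j is rank(N^{j−1}) − rank(N^j), giving [3, 2]. So we have 2 block(s) of size 2, 1 block(s) of size 1 → block sizes [2, 2, 1]

Assembling the blocks gives a Jordan form
J =
  [-5,  1,  0,  0,  0]
  [ 0, -5,  0,  0,  0]
  [ 0,  0, -5,  1,  0]
  [ 0,  0,  0, -5,  0]
  [ 0,  0,  0,  0, -5]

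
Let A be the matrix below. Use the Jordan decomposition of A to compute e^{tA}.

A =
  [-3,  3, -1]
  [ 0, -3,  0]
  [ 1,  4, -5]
e^{tA} =
  [t*exp(-4*t) + exp(-4*t), t*exp(-4*t) + 2*exp(-3*t) - 2*exp(-4*t), -t*exp(-4*t)]
  [0, exp(-3*t), 0]
  [t*exp(-4*t), t*exp(-4*t) + 3*exp(-3*t) - 3*exp(-4*t), -t*exp(-4*t) + exp(-4*t)]

Strategy: write A = P · J · P⁻¹ where J is a Jordan canonical form, so e^{tA} = P · e^{tJ} · P⁻¹, and e^{tJ} can be computed block-by-block.

A has Jordan form
J =
  [-4,  1,  0]
  [ 0, -4,  0]
  [ 0,  0, -3]
(up to reordering of blocks).

Per-block formulas:
  For a 1×1 block at λ = -3: exp(t · [-3]) = [e^(-3t)].
  For a 2×2 Jordan block J_2(-4): exp(t · J_2(-4)) = e^(-4t)·(I + t·N), where N is the 2×2 nilpotent shift.

After assembling e^{tJ} and conjugating by P, we get:

e^{tA} =
  [t*exp(-4*t) + exp(-4*t), t*exp(-4*t) + 2*exp(-3*t) - 2*exp(-4*t), -t*exp(-4*t)]
  [0, exp(-3*t), 0]
  [t*exp(-4*t), t*exp(-4*t) + 3*exp(-3*t) - 3*exp(-4*t), -t*exp(-4*t) + exp(-4*t)]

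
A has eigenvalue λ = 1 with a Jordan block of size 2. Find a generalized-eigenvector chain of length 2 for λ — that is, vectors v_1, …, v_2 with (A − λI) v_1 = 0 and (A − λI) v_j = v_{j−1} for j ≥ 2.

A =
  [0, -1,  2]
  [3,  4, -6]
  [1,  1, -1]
A Jordan chain for λ = 1 of length 2:
v_1 = (-1, 3, 1)ᵀ
v_2 = (1, 0, 0)ᵀ

Let N = A − (1)·I. We want v_2 with N^2 v_2 = 0 but N^1 v_2 ≠ 0; then v_{j-1} := N · v_j for j = 2, …, 2.

Pick v_2 = (1, 0, 0)ᵀ.
Then v_1 = N · v_2 = (-1, 3, 1)ᵀ.

Sanity check: (A − (1)·I) v_1 = (0, 0, 0)ᵀ = 0. ✓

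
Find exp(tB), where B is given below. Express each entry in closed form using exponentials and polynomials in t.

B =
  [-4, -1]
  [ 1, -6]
e^{tB} =
  [t*exp(-5*t) + exp(-5*t), -t*exp(-5*t)]
  [t*exp(-5*t), -t*exp(-5*t) + exp(-5*t)]

Strategy: write B = P · J · P⁻¹ where J is a Jordan canonical form, so e^{tB} = P · e^{tJ} · P⁻¹, and e^{tJ} can be computed block-by-block.

B has Jordan form
J =
  [-5,  1]
  [ 0, -5]
(up to reordering of blocks).

Per-block formulas:
  For a 2×2 Jordan block J_2(-5): exp(t · J_2(-5)) = e^(-5t)·(I + t·N), where N is the 2×2 nilpotent shift.

After assembling e^{tJ} and conjugating by P, we get:

e^{tB} =
  [t*exp(-5*t) + exp(-5*t), -t*exp(-5*t)]
  [t*exp(-5*t), -t*exp(-5*t) + exp(-5*t)]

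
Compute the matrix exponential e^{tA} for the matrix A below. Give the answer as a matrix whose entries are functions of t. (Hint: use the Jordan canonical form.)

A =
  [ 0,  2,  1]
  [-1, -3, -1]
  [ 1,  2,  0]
e^{tA} =
  [t*exp(-t) + exp(-t), 2*t*exp(-t), t*exp(-t)]
  [-t*exp(-t), -2*t*exp(-t) + exp(-t), -t*exp(-t)]
  [t*exp(-t), 2*t*exp(-t), t*exp(-t) + exp(-t)]

Strategy: write A = P · J · P⁻¹ where J is a Jordan canonical form, so e^{tA} = P · e^{tJ} · P⁻¹, and e^{tJ} can be computed block-by-block.

A has Jordan form
J =
  [-1,  1,  0]
  [ 0, -1,  0]
  [ 0,  0, -1]
(up to reordering of blocks).

Per-block formulas:
  For a 2×2 Jordan block J_2(-1): exp(t · J_2(-1)) = e^(-1t)·(I + t·N), where N is the 2×2 nilpotent shift.
  For a 1×1 block at λ = -1: exp(t · [-1]) = [e^(-1t)].

After assembling e^{tJ} and conjugating by P, we get:

e^{tA} =
  [t*exp(-t) + exp(-t), 2*t*exp(-t), t*exp(-t)]
  [-t*exp(-t), -2*t*exp(-t) + exp(-t), -t*exp(-t)]
  [t*exp(-t), 2*t*exp(-t), t*exp(-t) + exp(-t)]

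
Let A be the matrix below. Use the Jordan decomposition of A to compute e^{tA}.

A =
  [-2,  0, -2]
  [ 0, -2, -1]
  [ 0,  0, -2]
e^{tA} =
  [exp(-2*t), 0, -2*t*exp(-2*t)]
  [0, exp(-2*t), -t*exp(-2*t)]
  [0, 0, exp(-2*t)]

Strategy: write A = P · J · P⁻¹ where J is a Jordan canonical form, so e^{tA} = P · e^{tJ} · P⁻¹, and e^{tJ} can be computed block-by-block.

A has Jordan form
J =
  [-2,  1,  0]
  [ 0, -2,  0]
  [ 0,  0, -2]
(up to reordering of blocks).

Per-block formulas:
  For a 2×2 Jordan block J_2(-2): exp(t · J_2(-2)) = e^(-2t)·(I + t·N), where N is the 2×2 nilpotent shift.
  For a 1×1 block at λ = -2: exp(t · [-2]) = [e^(-2t)].

After assembling e^{tJ} and conjugating by P, we get:

e^{tA} =
  [exp(-2*t), 0, -2*t*exp(-2*t)]
  [0, exp(-2*t), -t*exp(-2*t)]
  [0, 0, exp(-2*t)]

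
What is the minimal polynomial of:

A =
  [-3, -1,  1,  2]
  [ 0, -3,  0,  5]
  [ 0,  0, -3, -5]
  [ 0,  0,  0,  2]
x^3 + 4*x^2 - 3*x - 18

The characteristic polynomial is χ_A(x) = (x - 2)*(x + 3)^3, so the eigenvalues are known. The minimal polynomial is
  m_A(x) = Π_λ (x − λ)^{k_λ}
where k_λ is the size of the *largest* Jordan block for λ (equivalently, the smallest k with (A − λI)^k v = 0 for every generalised eigenvector v of λ).

  λ = -3: largest Jordan block has size 2, contributing (x + 3)^2
  λ = 2: largest Jordan block has size 1, contributing (x − 2)

So m_A(x) = (x - 2)*(x + 3)^2 = x^3 + 4*x^2 - 3*x - 18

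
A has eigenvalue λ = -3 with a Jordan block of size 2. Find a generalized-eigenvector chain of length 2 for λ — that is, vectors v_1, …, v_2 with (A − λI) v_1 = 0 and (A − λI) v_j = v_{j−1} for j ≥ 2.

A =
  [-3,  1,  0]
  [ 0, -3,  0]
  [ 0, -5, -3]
A Jordan chain for λ = -3 of length 2:
v_1 = (1, 0, -5)ᵀ
v_2 = (0, 1, 0)ᵀ

Let N = A − (-3)·I. We want v_2 with N^2 v_2 = 0 but N^1 v_2 ≠ 0; then v_{j-1} := N · v_j for j = 2, …, 2.

Pick v_2 = (0, 1, 0)ᵀ.
Then v_1 = N · v_2 = (1, 0, -5)ᵀ.

Sanity check: (A − (-3)·I) v_1 = (0, 0, 0)ᵀ = 0. ✓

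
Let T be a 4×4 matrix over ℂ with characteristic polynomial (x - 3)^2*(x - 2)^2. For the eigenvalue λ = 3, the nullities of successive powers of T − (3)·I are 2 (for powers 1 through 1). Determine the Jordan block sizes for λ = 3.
Block sizes for λ = 3: [1, 1]

From the dimensions of kernels of powers, the number of Jordan blocks of size at least j is d_j − d_{j−1} where d_j = dim ker(N^j) (with d_0 = 0). Computing the differences gives [2].
The number of blocks of size exactly k is (#blocks of size ≥ k) − (#blocks of size ≥ k + 1), so the partition is: 2 block(s) of size 1.
In nonincreasing order the block sizes are [1, 1].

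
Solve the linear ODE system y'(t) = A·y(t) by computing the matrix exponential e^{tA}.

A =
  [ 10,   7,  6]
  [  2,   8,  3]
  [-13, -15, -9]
e^{tA} =
  [-15*t^2*exp(3*t)/2 + 7*t*exp(3*t) + exp(3*t), -3*t^2*exp(3*t) + 7*t*exp(3*t), -9*t^2*exp(3*t)/2 + 6*t*exp(3*t)]
  [-15*t^2*exp(3*t)/2 + 2*t*exp(3*t), -3*t^2*exp(3*t) + 5*t*exp(3*t) + exp(3*t), -9*t^2*exp(3*t)/2 + 3*t*exp(3*t)]
  [35*t^2*exp(3*t)/2 - 13*t*exp(3*t), 7*t^2*exp(3*t) - 15*t*exp(3*t), 21*t^2*exp(3*t)/2 - 12*t*exp(3*t) + exp(3*t)]

Strategy: write A = P · J · P⁻¹ where J is a Jordan canonical form, so e^{tA} = P · e^{tJ} · P⁻¹, and e^{tJ} can be computed block-by-block.

A has Jordan form
J =
  [3, 1, 0]
  [0, 3, 1]
  [0, 0, 3]
(up to reordering of blocks).

Per-block formulas:
  For a 3×3 Jordan block J_3(3): exp(t · J_3(3)) = e^(3t)·(I + t·N + (t^2/2)·N^2), where N is the 3×3 nilpotent shift.

After assembling e^{tJ} and conjugating by P, we get:

e^{tA} =
  [-15*t^2*exp(3*t)/2 + 7*t*exp(3*t) + exp(3*t), -3*t^2*exp(3*t) + 7*t*exp(3*t), -9*t^2*exp(3*t)/2 + 6*t*exp(3*t)]
  [-15*t^2*exp(3*t)/2 + 2*t*exp(3*t), -3*t^2*exp(3*t) + 5*t*exp(3*t) + exp(3*t), -9*t^2*exp(3*t)/2 + 3*t*exp(3*t)]
  [35*t^2*exp(3*t)/2 - 13*t*exp(3*t), 7*t^2*exp(3*t) - 15*t*exp(3*t), 21*t^2*exp(3*t)/2 - 12*t*exp(3*t) + exp(3*t)]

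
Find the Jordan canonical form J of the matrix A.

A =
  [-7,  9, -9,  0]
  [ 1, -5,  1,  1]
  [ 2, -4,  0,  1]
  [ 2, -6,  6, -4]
J_2(-4) ⊕ J_2(-4)

The characteristic polynomial is
  det(x·I − A) = x^4 + 16*x^3 + 96*x^2 + 256*x + 256 = (x + 4)^4

Eigenvalues and multiplicities (the geometric multiplicity of λ is n − rank(A − λI), which equals the number of Jordan blocks for λ):
  λ = -4: algebraic multiplicity = 4, geometric multiplicity = 2

Determining the block sizes for each eigenvalue:
  λ = -4: with am = 4 and gm = 2, the partition is not yet determined (e.g. several partitions of 4 into 2 parts exist). Let N = A − (-4)·I. Computing rank(N^1) = 2, rank(N^2) = 0; the number of blocks of size ≥ j is rank(N^{j−1}) − rank(N^j), giving [2, 2]. So we have 2 block(s) of size 2 → block sizes [2, 2]

Assembling the blocks gives a Jordan form
J =
  [-4,  1,  0,  0]
  [ 0, -4,  0,  0]
  [ 0,  0, -4,  1]
  [ 0,  0,  0, -4]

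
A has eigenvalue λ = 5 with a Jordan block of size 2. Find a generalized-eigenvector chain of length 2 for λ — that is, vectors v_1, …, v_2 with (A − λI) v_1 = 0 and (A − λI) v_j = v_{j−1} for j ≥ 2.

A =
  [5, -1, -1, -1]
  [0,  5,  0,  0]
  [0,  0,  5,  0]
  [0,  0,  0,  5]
A Jordan chain for λ = 5 of length 2:
v_1 = (-1, 0, 0, 0)ᵀ
v_2 = (0, 1, 0, 0)ᵀ

Let N = A − (5)·I. We want v_2 with N^2 v_2 = 0 but N^1 v_2 ≠ 0; then v_{j-1} := N · v_j for j = 2, …, 2.

Pick v_2 = (0, 1, 0, 0)ᵀ.
Then v_1 = N · v_2 = (-1, 0, 0, 0)ᵀ.

Sanity check: (A − (5)·I) v_1 = (0, 0, 0, 0)ᵀ = 0. ✓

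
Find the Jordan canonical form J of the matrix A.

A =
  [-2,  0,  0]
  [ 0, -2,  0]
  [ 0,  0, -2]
J_1(-2) ⊕ J_1(-2) ⊕ J_1(-2)

The characteristic polynomial is
  det(x·I − A) = x^3 + 6*x^2 + 12*x + 8 = (x + 2)^3

Eigenvalues and multiplicities (the geometric multiplicity of λ is n − rank(A − λI), which equals the number of Jordan blocks for λ):
  λ = -2: algebraic multiplicity = 3, geometric multiplicity = 3

Determining the block sizes for each eigenvalue:
  λ = -2: gm = am = 3, so every block has size 1 → block sizes [1, 1, 1]

Assembling the blocks gives a Jordan form
J =
  [-2,  0,  0]
  [ 0, -2,  0]
  [ 0,  0, -2]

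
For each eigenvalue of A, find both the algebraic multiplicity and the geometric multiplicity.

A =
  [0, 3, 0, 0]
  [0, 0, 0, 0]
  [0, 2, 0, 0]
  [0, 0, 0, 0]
λ = 0: alg = 4, geom = 3

Step 1 — factor the characteristic polynomial to read off the algebraic multiplicities:
  χ_A(x) = x^4

Step 2 — compute geometric multiplicities via the rank-nullity identity g(λ) = n − rank(A − λI):
  rank(A − (0)·I) = 1, so dim ker(A − (0)·I) = n − 1 = 3

Summary:
  λ = 0: algebraic multiplicity = 4, geometric multiplicity = 3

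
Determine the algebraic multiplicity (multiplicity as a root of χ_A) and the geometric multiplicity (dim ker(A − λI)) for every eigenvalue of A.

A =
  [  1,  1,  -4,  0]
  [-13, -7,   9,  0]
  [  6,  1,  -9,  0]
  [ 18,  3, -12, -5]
λ = -5: alg = 4, geom = 2

Step 1 — factor the characteristic polynomial to read off the algebraic multiplicities:
  χ_A(x) = (x + 5)^4

Step 2 — compute geometric multiplicities via the rank-nullity identity g(λ) = n − rank(A − λI):
  rank(A − (-5)·I) = 2, so dim ker(A − (-5)·I) = n − 2 = 2

Summary:
  λ = -5: algebraic multiplicity = 4, geometric multiplicity = 2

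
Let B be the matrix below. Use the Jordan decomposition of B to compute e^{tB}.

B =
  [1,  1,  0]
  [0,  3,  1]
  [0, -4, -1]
e^{tB} =
  [exp(t), t^2*exp(t) + t*exp(t), t^2*exp(t)/2]
  [0, 2*t*exp(t) + exp(t), t*exp(t)]
  [0, -4*t*exp(t), -2*t*exp(t) + exp(t)]

Strategy: write B = P · J · P⁻¹ where J is a Jordan canonical form, so e^{tB} = P · e^{tJ} · P⁻¹, and e^{tJ} can be computed block-by-block.

B has Jordan form
J =
  [1, 1, 0]
  [0, 1, 1]
  [0, 0, 1]
(up to reordering of blocks).

Per-block formulas:
  For a 3×3 Jordan block J_3(1): exp(t · J_3(1)) = e^(1t)·(I + t·N + (t^2/2)·N^2), where N is the 3×3 nilpotent shift.

After assembling e^{tJ} and conjugating by P, we get:

e^{tB} =
  [exp(t), t^2*exp(t) + t*exp(t), t^2*exp(t)/2]
  [0, 2*t*exp(t) + exp(t), t*exp(t)]
  [0, -4*t*exp(t), -2*t*exp(t) + exp(t)]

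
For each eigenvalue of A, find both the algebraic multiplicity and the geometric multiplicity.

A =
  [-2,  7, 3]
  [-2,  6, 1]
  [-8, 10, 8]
λ = 4: alg = 3, geom = 1

Step 1 — factor the characteristic polynomial to read off the algebraic multiplicities:
  χ_A(x) = (x - 4)^3

Step 2 — compute geometric multiplicities via the rank-nullity identity g(λ) = n − rank(A − λI):
  rank(A − (4)·I) = 2, so dim ker(A − (4)·I) = n − 2 = 1

Summary:
  λ = 4: algebraic multiplicity = 3, geometric multiplicity = 1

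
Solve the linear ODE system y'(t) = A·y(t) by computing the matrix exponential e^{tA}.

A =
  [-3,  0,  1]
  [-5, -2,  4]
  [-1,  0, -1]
e^{tA} =
  [-t*exp(-2*t) + exp(-2*t), 0, t*exp(-2*t)]
  [t^2*exp(-2*t)/2 - 5*t*exp(-2*t), exp(-2*t), -t^2*exp(-2*t)/2 + 4*t*exp(-2*t)]
  [-t*exp(-2*t), 0, t*exp(-2*t) + exp(-2*t)]

Strategy: write A = P · J · P⁻¹ where J is a Jordan canonical form, so e^{tA} = P · e^{tJ} · P⁻¹, and e^{tJ} can be computed block-by-block.

A has Jordan form
J =
  [-2,  1,  0]
  [ 0, -2,  1]
  [ 0,  0, -2]
(up to reordering of blocks).

Per-block formulas:
  For a 3×3 Jordan block J_3(-2): exp(t · J_3(-2)) = e^(-2t)·(I + t·N + (t^2/2)·N^2), where N is the 3×3 nilpotent shift.

After assembling e^{tJ} and conjugating by P, we get:

e^{tA} =
  [-t*exp(-2*t) + exp(-2*t), 0, t*exp(-2*t)]
  [t^2*exp(-2*t)/2 - 5*t*exp(-2*t), exp(-2*t), -t^2*exp(-2*t)/2 + 4*t*exp(-2*t)]
  [-t*exp(-2*t), 0, t*exp(-2*t) + exp(-2*t)]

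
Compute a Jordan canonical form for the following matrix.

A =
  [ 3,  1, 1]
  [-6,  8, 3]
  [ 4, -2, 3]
J_1(4) ⊕ J_1(5) ⊕ J_1(5)

The characteristic polynomial is
  det(x·I − A) = x^3 - 14*x^2 + 65*x - 100 = (x - 5)^2*(x - 4)

Eigenvalues and multiplicities (the geometric multiplicity of λ is n − rank(A − λI), which equals the number of Jordan blocks for λ):
  λ = 4: algebraic multiplicity = 1, geometric multiplicity = 1
  λ = 5: algebraic multiplicity = 2, geometric multiplicity = 2

Determining the block sizes for each eigenvalue:
  λ = 4: one block (gm = 1), so the single block has size am = 1 → block sizes [1]
  λ = 5: gm = am = 2, so every block has size 1 → block sizes [1, 1]

Assembling the blocks gives a Jordan form
J =
  [4, 0, 0]
  [0, 5, 0]
  [0, 0, 5]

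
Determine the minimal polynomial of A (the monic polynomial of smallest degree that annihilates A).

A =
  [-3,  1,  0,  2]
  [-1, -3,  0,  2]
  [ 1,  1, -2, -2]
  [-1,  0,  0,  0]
x^3 + 6*x^2 + 12*x + 8

The characteristic polynomial is χ_A(x) = (x + 2)^4, so the eigenvalues are known. The minimal polynomial is
  m_A(x) = Π_λ (x − λ)^{k_λ}
where k_λ is the size of the *largest* Jordan block for λ (equivalently, the smallest k with (A − λI)^k v = 0 for every generalised eigenvector v of λ).

  λ = -2: largest Jordan block has size 3, contributing (x + 2)^3

So m_A(x) = (x + 2)^3 = x^3 + 6*x^2 + 12*x + 8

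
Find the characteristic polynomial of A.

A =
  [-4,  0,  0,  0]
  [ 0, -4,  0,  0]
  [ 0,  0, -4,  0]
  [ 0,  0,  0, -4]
x^4 + 16*x^3 + 96*x^2 + 256*x + 256

Expanding det(x·I − A) (e.g. by cofactor expansion or by noting that A is similar to its Jordan form J, which has the same characteristic polynomial as A) gives
  χ_A(x) = x^4 + 16*x^3 + 96*x^2 + 256*x + 256
which factors as (x + 4)^4. The eigenvalues (with algebraic multiplicities) are λ = -4 with multiplicity 4.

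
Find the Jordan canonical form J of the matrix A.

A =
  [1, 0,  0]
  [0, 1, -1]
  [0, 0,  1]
J_2(1) ⊕ J_1(1)

The characteristic polynomial is
  det(x·I − A) = x^3 - 3*x^2 + 3*x - 1 = (x - 1)^3

Eigenvalues and multiplicities (the geometric multiplicity of λ is n − rank(A − λI), which equals the number of Jordan blocks for λ):
  λ = 1: algebraic multiplicity = 3, geometric multiplicity = 2

Determining the block sizes for each eigenvalue:
  λ = 1: 2 blocks summing to 3 forces exactly one block of size 2 and the rest size 1 → block sizes [2, 1]

Assembling the blocks gives a Jordan form
J =
  [1, 1, 0]
  [0, 1, 0]
  [0, 0, 1]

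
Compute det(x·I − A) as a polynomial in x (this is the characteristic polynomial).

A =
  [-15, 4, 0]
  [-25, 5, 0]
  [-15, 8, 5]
x^3 + 5*x^2 - 25*x - 125

Expanding det(x·I − A) (e.g. by cofactor expansion or by noting that A is similar to its Jordan form J, which has the same characteristic polynomial as A) gives
  χ_A(x) = x^3 + 5*x^2 - 25*x - 125
which factors as (x - 5)*(x + 5)^2. The eigenvalues (with algebraic multiplicities) are λ = -5 with multiplicity 2, λ = 5 with multiplicity 1.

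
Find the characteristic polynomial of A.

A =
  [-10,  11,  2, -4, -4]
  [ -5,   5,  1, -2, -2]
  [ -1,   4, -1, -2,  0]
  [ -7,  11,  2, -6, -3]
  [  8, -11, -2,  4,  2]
x^5 + 10*x^4 + 40*x^3 + 80*x^2 + 80*x + 32

Expanding det(x·I − A) (e.g. by cofactor expansion or by noting that A is similar to its Jordan form J, which has the same characteristic polynomial as A) gives
  χ_A(x) = x^5 + 10*x^4 + 40*x^3 + 80*x^2 + 80*x + 32
which factors as (x + 2)^5. The eigenvalues (with algebraic multiplicities) are λ = -2 with multiplicity 5.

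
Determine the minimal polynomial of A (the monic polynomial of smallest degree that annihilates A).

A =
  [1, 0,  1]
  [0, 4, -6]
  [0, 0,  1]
x^3 - 6*x^2 + 9*x - 4

The characteristic polynomial is χ_A(x) = (x - 4)*(x - 1)^2, so the eigenvalues are known. The minimal polynomial is
  m_A(x) = Π_λ (x − λ)^{k_λ}
where k_λ is the size of the *largest* Jordan block for λ (equivalently, the smallest k with (A − λI)^k v = 0 for every generalised eigenvector v of λ).

  λ = 1: largest Jordan block has size 2, contributing (x − 1)^2
  λ = 4: largest Jordan block has size 1, contributing (x − 4)

So m_A(x) = (x - 4)*(x - 1)^2 = x^3 - 6*x^2 + 9*x - 4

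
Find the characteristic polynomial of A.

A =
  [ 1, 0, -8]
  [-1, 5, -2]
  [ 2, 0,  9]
x^3 - 15*x^2 + 75*x - 125

Expanding det(x·I − A) (e.g. by cofactor expansion or by noting that A is similar to its Jordan form J, which has the same characteristic polynomial as A) gives
  χ_A(x) = x^3 - 15*x^2 + 75*x - 125
which factors as (x - 5)^3. The eigenvalues (with algebraic multiplicities) are λ = 5 with multiplicity 3.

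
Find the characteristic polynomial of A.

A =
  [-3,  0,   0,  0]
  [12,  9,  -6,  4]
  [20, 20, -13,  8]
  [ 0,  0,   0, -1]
x^4 + 8*x^3 + 22*x^2 + 24*x + 9

Expanding det(x·I − A) (e.g. by cofactor expansion or by noting that A is similar to its Jordan form J, which has the same characteristic polynomial as A) gives
  χ_A(x) = x^4 + 8*x^3 + 22*x^2 + 24*x + 9
which factors as (x + 1)^2*(x + 3)^2. The eigenvalues (with algebraic multiplicities) are λ = -3 with multiplicity 2, λ = -1 with multiplicity 2.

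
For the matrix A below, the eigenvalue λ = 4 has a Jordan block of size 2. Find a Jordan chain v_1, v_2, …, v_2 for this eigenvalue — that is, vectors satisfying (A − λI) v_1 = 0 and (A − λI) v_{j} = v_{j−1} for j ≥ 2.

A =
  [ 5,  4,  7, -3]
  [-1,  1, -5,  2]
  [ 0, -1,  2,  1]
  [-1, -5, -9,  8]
A Jordan chain for λ = 4 of length 2:
v_1 = (1, -1, 0, -1)ᵀ
v_2 = (1, 0, 0, 0)ᵀ

Let N = A − (4)·I. We want v_2 with N^2 v_2 = 0 but N^1 v_2 ≠ 0; then v_{j-1} := N · v_j for j = 2, …, 2.

Pick v_2 = (1, 0, 0, 0)ᵀ.
Then v_1 = N · v_2 = (1, -1, 0, -1)ᵀ.

Sanity check: (A − (4)·I) v_1 = (0, 0, 0, 0)ᵀ = 0. ✓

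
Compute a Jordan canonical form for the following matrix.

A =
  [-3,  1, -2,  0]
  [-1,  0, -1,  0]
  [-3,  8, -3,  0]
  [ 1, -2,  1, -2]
J_3(-2) ⊕ J_1(-2)

The characteristic polynomial is
  det(x·I − A) = x^4 + 8*x^3 + 24*x^2 + 32*x + 16 = (x + 2)^4

Eigenvalues and multiplicities (the geometric multiplicity of λ is n − rank(A − λI), which equals the number of Jordan blocks for λ):
  λ = -2: algebraic multiplicity = 4, geometric multiplicity = 2

Determining the block sizes for each eigenvalue:
  λ = -2: with am = 4 and gm = 2, the partition is not yet determined (e.g. several partitions of 4 into 2 parts exist). Let N = A − (-2)·I. Computing rank(N^1) = 2, rank(N^2) = 1, rank(N^3) = 0; the number of blocks of size ≥ j is rank(N^{j−1}) − rank(N^j), giving [2, 1, 1]. So we have 1 block(s) of size 3, 1 block(s) of size 1 → block sizes [3, 1]

Assembling the blocks gives a Jordan form
J =
  [-2,  1,  0,  0]
  [ 0, -2,  1,  0]
  [ 0,  0, -2,  0]
  [ 0,  0,  0, -2]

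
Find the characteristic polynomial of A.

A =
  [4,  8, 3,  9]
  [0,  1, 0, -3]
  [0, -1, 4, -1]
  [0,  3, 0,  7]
x^4 - 16*x^3 + 96*x^2 - 256*x + 256

Expanding det(x·I − A) (e.g. by cofactor expansion or by noting that A is similar to its Jordan form J, which has the same characteristic polynomial as A) gives
  χ_A(x) = x^4 - 16*x^3 + 96*x^2 - 256*x + 256
which factors as (x - 4)^4. The eigenvalues (with algebraic multiplicities) are λ = 4 with multiplicity 4.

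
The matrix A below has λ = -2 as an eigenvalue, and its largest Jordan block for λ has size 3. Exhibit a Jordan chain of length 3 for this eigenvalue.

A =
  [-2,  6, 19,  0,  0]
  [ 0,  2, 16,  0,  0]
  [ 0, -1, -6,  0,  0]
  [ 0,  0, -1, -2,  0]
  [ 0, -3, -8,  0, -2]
A Jordan chain for λ = -2 of length 3:
v_1 = (5, 0, 0, 1, -4)ᵀ
v_2 = (6, 4, -1, 0, -3)ᵀ
v_3 = (0, 1, 0, 0, 0)ᵀ

Let N = A − (-2)·I. We want v_3 with N^3 v_3 = 0 but N^2 v_3 ≠ 0; then v_{j-1} := N · v_j for j = 3, …, 2.

Pick v_3 = (0, 1, 0, 0, 0)ᵀ.
Then v_2 = N · v_3 = (6, 4, -1, 0, -3)ᵀ.
Then v_1 = N · v_2 = (5, 0, 0, 1, -4)ᵀ.

Sanity check: (A − (-2)·I) v_1 = (0, 0, 0, 0, 0)ᵀ = 0. ✓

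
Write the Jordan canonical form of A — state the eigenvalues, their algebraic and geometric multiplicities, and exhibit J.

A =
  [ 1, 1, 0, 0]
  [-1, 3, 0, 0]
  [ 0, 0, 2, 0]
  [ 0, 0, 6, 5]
J_2(2) ⊕ J_1(2) ⊕ J_1(5)

The characteristic polynomial is
  det(x·I − A) = x^4 - 11*x^3 + 42*x^2 - 68*x + 40 = (x - 5)*(x - 2)^3

Eigenvalues and multiplicities (the geometric multiplicity of λ is n − rank(A − λI), which equals the number of Jordan blocks for λ):
  λ = 2: algebraic multiplicity = 3, geometric multiplicity = 2
  λ = 5: algebraic multiplicity = 1, geometric multiplicity = 1

Determining the block sizes for each eigenvalue:
  λ = 2: 2 blocks summing to 3 forces exactly one block of size 2 and the rest size 1 → block sizes [2, 1]
  λ = 5: one block (gm = 1), so the single block has size am = 1 → block sizes [1]

Assembling the blocks gives a Jordan form
J =
  [2, 1, 0, 0]
  [0, 2, 0, 0]
  [0, 0, 2, 0]
  [0, 0, 0, 5]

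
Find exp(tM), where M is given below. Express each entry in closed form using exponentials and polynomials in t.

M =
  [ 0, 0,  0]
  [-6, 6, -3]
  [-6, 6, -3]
e^{tM} =
  [1, 0, 0]
  [2 - 2*exp(3*t), 2*exp(3*t) - 1, 1 - exp(3*t)]
  [2 - 2*exp(3*t), 2*exp(3*t) - 2, 2 - exp(3*t)]

Strategy: write M = P · J · P⁻¹ where J is a Jordan canonical form, so e^{tM} = P · e^{tJ} · P⁻¹, and e^{tJ} can be computed block-by-block.

M has Jordan form
J =
  [0, 0, 0]
  [0, 0, 0]
  [0, 0, 3]
(up to reordering of blocks).

Per-block formulas:
  For a 1×1 block at λ = 0: exp(t · [0]) = [e^(0t)].
  For a 1×1 block at λ = 3: exp(t · [3]) = [e^(3t)].

After assembling e^{tJ} and conjugating by P, we get:

e^{tM} =
  [1, 0, 0]
  [2 - 2*exp(3*t), 2*exp(3*t) - 1, 1 - exp(3*t)]
  [2 - 2*exp(3*t), 2*exp(3*t) - 2, 2 - exp(3*t)]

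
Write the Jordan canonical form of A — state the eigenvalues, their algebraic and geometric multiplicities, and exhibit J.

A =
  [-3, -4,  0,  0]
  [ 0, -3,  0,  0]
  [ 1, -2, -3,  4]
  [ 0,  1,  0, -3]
J_2(-3) ⊕ J_2(-3)

The characteristic polynomial is
  det(x·I − A) = x^4 + 12*x^3 + 54*x^2 + 108*x + 81 = (x + 3)^4

Eigenvalues and multiplicities (the geometric multiplicity of λ is n − rank(A − λI), which equals the number of Jordan blocks for λ):
  λ = -3: algebraic multiplicity = 4, geometric multiplicity = 2

Determining the block sizes for each eigenvalue:
  λ = -3: with am = 4 and gm = 2, the partition is not yet determined (e.g. several partitions of 4 into 2 parts exist). Let N = A − (-3)·I. Computing rank(N^1) = 2, rank(N^2) = 0; the number of blocks of size ≥ j is rank(N^{j−1}) − rank(N^j), giving [2, 2]. So we have 2 block(s) of size 2 → block sizes [2, 2]

Assembling the blocks gives a Jordan form
J =
  [-3,  1,  0,  0]
  [ 0, -3,  0,  0]
  [ 0,  0, -3,  1]
  [ 0,  0,  0, -3]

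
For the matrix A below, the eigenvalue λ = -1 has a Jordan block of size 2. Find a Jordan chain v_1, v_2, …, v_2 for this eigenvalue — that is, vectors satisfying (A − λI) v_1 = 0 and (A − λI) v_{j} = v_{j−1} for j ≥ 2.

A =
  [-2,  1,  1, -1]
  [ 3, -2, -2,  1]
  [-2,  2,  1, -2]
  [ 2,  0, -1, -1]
A Jordan chain for λ = -1 of length 2:
v_1 = (-1, 3, -2, 2)ᵀ
v_2 = (1, 0, 0, 0)ᵀ

Let N = A − (-1)·I. We want v_2 with N^2 v_2 = 0 but N^1 v_2 ≠ 0; then v_{j-1} := N · v_j for j = 2, …, 2.

Pick v_2 = (1, 0, 0, 0)ᵀ.
Then v_1 = N · v_2 = (-1, 3, -2, 2)ᵀ.

Sanity check: (A − (-1)·I) v_1 = (0, 0, 0, 0)ᵀ = 0. ✓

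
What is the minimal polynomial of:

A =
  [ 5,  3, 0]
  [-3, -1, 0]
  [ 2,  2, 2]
x^2 - 4*x + 4

The characteristic polynomial is χ_A(x) = (x - 2)^3, so the eigenvalues are known. The minimal polynomial is
  m_A(x) = Π_λ (x − λ)^{k_λ}
where k_λ is the size of the *largest* Jordan block for λ (equivalently, the smallest k with (A − λI)^k v = 0 for every generalised eigenvector v of λ).

  λ = 2: largest Jordan block has size 2, contributing (x − 2)^2

So m_A(x) = (x - 2)^2 = x^2 - 4*x + 4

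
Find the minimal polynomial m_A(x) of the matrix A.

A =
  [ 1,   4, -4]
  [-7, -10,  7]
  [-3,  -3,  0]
x^2 + 6*x + 9

The characteristic polynomial is χ_A(x) = (x + 3)^3, so the eigenvalues are known. The minimal polynomial is
  m_A(x) = Π_λ (x − λ)^{k_λ}
where k_λ is the size of the *largest* Jordan block for λ (equivalently, the smallest k with (A − λI)^k v = 0 for every generalised eigenvector v of λ).

  λ = -3: largest Jordan block has size 2, contributing (x + 3)^2

So m_A(x) = (x + 3)^2 = x^2 + 6*x + 9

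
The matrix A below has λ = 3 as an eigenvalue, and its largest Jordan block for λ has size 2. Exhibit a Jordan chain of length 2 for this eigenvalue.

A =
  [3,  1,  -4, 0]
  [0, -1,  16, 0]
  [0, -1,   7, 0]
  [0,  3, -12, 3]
A Jordan chain for λ = 3 of length 2:
v_1 = (1, -4, -1, 3)ᵀ
v_2 = (0, 1, 0, 0)ᵀ

Let N = A − (3)·I. We want v_2 with N^2 v_2 = 0 but N^1 v_2 ≠ 0; then v_{j-1} := N · v_j for j = 2, …, 2.

Pick v_2 = (0, 1, 0, 0)ᵀ.
Then v_1 = N · v_2 = (1, -4, -1, 3)ᵀ.

Sanity check: (A − (3)·I) v_1 = (0, 0, 0, 0)ᵀ = 0. ✓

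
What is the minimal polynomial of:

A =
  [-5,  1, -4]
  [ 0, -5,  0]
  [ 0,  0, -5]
x^2 + 10*x + 25

The characteristic polynomial is χ_A(x) = (x + 5)^3, so the eigenvalues are known. The minimal polynomial is
  m_A(x) = Π_λ (x − λ)^{k_λ}
where k_λ is the size of the *largest* Jordan block for λ (equivalently, the smallest k with (A − λI)^k v = 0 for every generalised eigenvector v of λ).

  λ = -5: largest Jordan block has size 2, contributing (x + 5)^2

So m_A(x) = (x + 5)^2 = x^2 + 10*x + 25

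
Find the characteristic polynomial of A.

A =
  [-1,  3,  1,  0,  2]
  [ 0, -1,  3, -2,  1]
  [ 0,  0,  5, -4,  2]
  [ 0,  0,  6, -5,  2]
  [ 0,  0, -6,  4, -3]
x^5 + 5*x^4 + 10*x^3 + 10*x^2 + 5*x + 1

Expanding det(x·I − A) (e.g. by cofactor expansion or by noting that A is similar to its Jordan form J, which has the same characteristic polynomial as A) gives
  χ_A(x) = x^5 + 5*x^4 + 10*x^3 + 10*x^2 + 5*x + 1
which factors as (x + 1)^5. The eigenvalues (with algebraic multiplicities) are λ = -1 with multiplicity 5.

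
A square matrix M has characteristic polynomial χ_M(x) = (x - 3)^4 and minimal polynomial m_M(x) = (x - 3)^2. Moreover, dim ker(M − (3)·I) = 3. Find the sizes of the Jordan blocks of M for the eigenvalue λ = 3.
Block sizes for λ = 3: [2, 1, 1]

Step 1 — from the characteristic polynomial, algebraic multiplicity of λ = 3 is 4. From dim ker(M − (3)·I) = 3, there are exactly 3 Jordan blocks for λ = 3.
Step 2 — from the minimal polynomial, the factor (x − 3)^2 tells us the largest block for λ = 3 has size 2.
Step 3 — with total size 4, 3 blocks, and largest block 2, the block sizes (in nonincreasing order) are [2, 1, 1].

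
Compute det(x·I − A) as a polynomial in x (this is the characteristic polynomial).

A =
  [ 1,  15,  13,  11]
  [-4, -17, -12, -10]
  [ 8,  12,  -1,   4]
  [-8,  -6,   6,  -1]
x^4 + 18*x^3 + 120*x^2 + 350*x + 375

Expanding det(x·I − A) (e.g. by cofactor expansion or by noting that A is similar to its Jordan form J, which has the same characteristic polynomial as A) gives
  χ_A(x) = x^4 + 18*x^3 + 120*x^2 + 350*x + 375
which factors as (x + 3)*(x + 5)^3. The eigenvalues (with algebraic multiplicities) are λ = -5 with multiplicity 3, λ = -3 with multiplicity 1.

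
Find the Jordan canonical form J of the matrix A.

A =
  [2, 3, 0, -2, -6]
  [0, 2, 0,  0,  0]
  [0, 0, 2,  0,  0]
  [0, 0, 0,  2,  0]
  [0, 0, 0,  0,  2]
J_2(2) ⊕ J_1(2) ⊕ J_1(2) ⊕ J_1(2)

The characteristic polynomial is
  det(x·I − A) = x^5 - 10*x^4 + 40*x^3 - 80*x^2 + 80*x - 32 = (x - 2)^5

Eigenvalues and multiplicities (the geometric multiplicity of λ is n − rank(A − λI), which equals the number of Jordan blocks for λ):
  λ = 2: algebraic multiplicity = 5, geometric multiplicity = 4

Determining the block sizes for each eigenvalue:
  λ = 2: 4 blocks summing to 5 forces exactly one block of size 2 and the rest size 1 → block sizes [2, 1, 1, 1]

Assembling the blocks gives a Jordan form
J =
  [2, 1, 0, 0, 0]
  [0, 2, 0, 0, 0]
  [0, 0, 2, 0, 0]
  [0, 0, 0, 2, 0]
  [0, 0, 0, 0, 2]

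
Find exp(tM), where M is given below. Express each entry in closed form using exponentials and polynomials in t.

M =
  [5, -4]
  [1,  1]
e^{tM} =
  [2*t*exp(3*t) + exp(3*t), -4*t*exp(3*t)]
  [t*exp(3*t), -2*t*exp(3*t) + exp(3*t)]

Strategy: write M = P · J · P⁻¹ where J is a Jordan canonical form, so e^{tM} = P · e^{tJ} · P⁻¹, and e^{tJ} can be computed block-by-block.

M has Jordan form
J =
  [3, 1]
  [0, 3]
(up to reordering of blocks).

Per-block formulas:
  For a 2×2 Jordan block J_2(3): exp(t · J_2(3)) = e^(3t)·(I + t·N), where N is the 2×2 nilpotent shift.

After assembling e^{tJ} and conjugating by P, we get:

e^{tM} =
  [2*t*exp(3*t) + exp(3*t), -4*t*exp(3*t)]
  [t*exp(3*t), -2*t*exp(3*t) + exp(3*t)]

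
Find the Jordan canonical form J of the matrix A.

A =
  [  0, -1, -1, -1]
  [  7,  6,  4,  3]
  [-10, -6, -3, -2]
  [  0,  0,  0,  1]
J_3(1) ⊕ J_1(1)

The characteristic polynomial is
  det(x·I − A) = x^4 - 4*x^3 + 6*x^2 - 4*x + 1 = (x - 1)^4

Eigenvalues and multiplicities (the geometric multiplicity of λ is n − rank(A − λI), which equals the number of Jordan blocks for λ):
  λ = 1: algebraic multiplicity = 4, geometric multiplicity = 2

Determining the block sizes for each eigenvalue:
  λ = 1: with am = 4 and gm = 2, the partition is not yet determined (e.g. several partitions of 4 into 2 parts exist). Let N = A − (1)·I. Computing rank(N^1) = 2, rank(N^2) = 1, rank(N^3) = 0; the number of blocks of size ≥ j is rank(N^{j−1}) − rank(N^j), giving [2, 1, 1]. So we have 1 block(s) of size 3, 1 block(s) of size 1 → block sizes [3, 1]

Assembling the blocks gives a Jordan form
J =
  [1, 1, 0, 0]
  [0, 1, 1, 0]
  [0, 0, 1, 0]
  [0, 0, 0, 1]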